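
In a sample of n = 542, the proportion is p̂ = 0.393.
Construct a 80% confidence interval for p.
(0.366, 0.420)

Proportion CI:
SE = √(p̂(1-p̂)/n) = √(0.393 · 0.607 / 542) = 0.02098

z* = 1.282
Margin = z* · SE = 1.282 · 0.02098 = 0.0269

CI: 0.393 ± 0.0269 = (0.366, 0.420)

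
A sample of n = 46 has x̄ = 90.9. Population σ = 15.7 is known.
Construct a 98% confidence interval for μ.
(85.52, 96.28)

z-interval (σ known):
z* = 2.326 for 98% confidence

Margin of error = z* · σ/√n = 2.326 · 15.7/√46 = 5.38

CI: (90.9 - 5.38, 90.9 + 5.38) = (85.52, 96.28)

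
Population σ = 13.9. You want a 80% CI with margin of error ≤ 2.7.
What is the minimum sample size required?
n ≥ 44

For margin E ≤ 2.7:
n ≥ (z* · σ / E)²
n ≥ (1.282 · 13.9 / 2.7)²
n ≥ 43.56

Minimum n = 44 (rounding up)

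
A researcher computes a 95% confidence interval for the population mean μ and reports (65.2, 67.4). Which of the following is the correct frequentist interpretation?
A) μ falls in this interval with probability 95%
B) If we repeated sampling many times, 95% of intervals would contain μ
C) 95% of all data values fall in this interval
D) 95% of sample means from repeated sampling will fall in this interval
B

A) Wrong — μ is fixed; the randomness lives in the interval, not in μ.
B) Correct — this is the frequentist long-run coverage interpretation.
C) Wrong — a CI is about the parameter μ, not individual data values.
D) Wrong — coverage applies to intervals containing μ, not to future x̄ values.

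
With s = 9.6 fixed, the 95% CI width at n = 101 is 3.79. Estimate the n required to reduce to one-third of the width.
n ≈ 909

CI width ∝ 1/√n
To reduce width by factor 3, need √n to grow by 3 → need 3² = 9 times as many samples.

Current: n = 101, width = 3.79
New: n = 909, width ≈ 1.25

Width reduced by factor of 3.79/1.25 = 3.03.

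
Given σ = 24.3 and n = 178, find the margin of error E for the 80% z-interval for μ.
Margin of error = 2.33

Margin of error = z* · σ/√n
= 1.282 · 24.3/√178
= 1.282 · 24.3/13.3417
= 2.33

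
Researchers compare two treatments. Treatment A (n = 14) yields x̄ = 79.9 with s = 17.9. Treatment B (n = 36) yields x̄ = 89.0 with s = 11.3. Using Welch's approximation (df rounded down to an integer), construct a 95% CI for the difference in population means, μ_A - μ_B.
(-19.95, 1.75)

Difference: x̄₁ - x̄₂ = -9.10
SE = √(s₁²/n₁ + s₂²/n₂) = √(17.9²/14 + 11.3²/36) = 5.1413
df = 17.19 → 17 (Welch–Satterthwaite, rounded down)
t* = 2.110

CI: -9.10 ± 2.110 · 5.1413 = -9.10 ± 10.85 = (-19.95, 1.75)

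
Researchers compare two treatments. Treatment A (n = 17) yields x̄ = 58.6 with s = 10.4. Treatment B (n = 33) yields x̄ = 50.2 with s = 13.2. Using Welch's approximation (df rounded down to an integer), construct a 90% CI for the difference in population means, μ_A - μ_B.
(2.65, 14.15)

Difference: x̄₁ - x̄₂ = 8.40
SE = √(s₁²/n₁ + s₂²/n₂) = √(10.4²/17 + 13.2²/33) = 3.4121
df = 39.85 → 39 (Welch–Satterthwaite, rounded down)
t* = 1.685

CI: 8.40 ± 1.685 · 3.4121 = 8.40 ± 5.75 = (2.65, 14.15)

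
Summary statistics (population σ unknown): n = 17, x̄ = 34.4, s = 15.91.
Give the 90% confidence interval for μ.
(27.66, 41.14)

t-interval (σ unknown):
df = n - 1 = 16
t* = 1.746 for 90% confidence

Margin of error = t* · s/√n = 1.746 · 15.91/√17 = 6.74

CI: (27.66, 41.14)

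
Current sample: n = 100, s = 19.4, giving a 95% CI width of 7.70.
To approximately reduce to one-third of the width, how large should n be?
n ≈ 900

CI width ∝ 1/√n
To reduce width by factor 3, need √n to grow by 3 → need 3² = 9 times as many samples.

Current: n = 100, width = 7.70
New: n = 900, width ≈ 2.54

Width reduced by factor of 7.70/2.54 = 3.03.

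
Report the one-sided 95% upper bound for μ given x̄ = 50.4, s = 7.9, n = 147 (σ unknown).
μ ≤ 51.48

Upper bound (one-sided):
t* = 1.655 (one-sided for 95%)
Upper bound = x̄ + t* · s/√n = 50.4 + 1.655 · 7.9/√147 = 51.48

We are 95% confident that μ ≤ 51.48.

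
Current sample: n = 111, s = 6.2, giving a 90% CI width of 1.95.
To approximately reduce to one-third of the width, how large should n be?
n ≈ 999

CI width ∝ 1/√n
To reduce width by factor 3, need √n to grow by 3 → need 3² = 9 times as many samples.

Current: n = 111, width = 1.95
New: n = 999, width ≈ 0.65

Width reduced by factor of 1.95/0.65 = 3.00.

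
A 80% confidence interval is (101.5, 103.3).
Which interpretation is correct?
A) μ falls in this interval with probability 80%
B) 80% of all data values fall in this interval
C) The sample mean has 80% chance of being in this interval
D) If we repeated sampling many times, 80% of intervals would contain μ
D

A) Wrong — μ is fixed; the randomness lives in the interval, not in μ.
B) Wrong — a CI is about the parameter μ, not individual data values.
C) Wrong — x̄ is observed and sits in the interval by construction.
D) Correct — this is the frequentist long-run coverage interpretation.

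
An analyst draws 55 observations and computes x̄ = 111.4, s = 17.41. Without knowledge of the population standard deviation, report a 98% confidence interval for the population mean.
(105.77, 117.03)

t-interval (σ unknown):
df = n - 1 = 54
t* = 2.397 for 98% confidence

Margin of error = t* · s/√n = 2.397 · 17.41/√55 = 5.63

CI: (105.77, 117.03)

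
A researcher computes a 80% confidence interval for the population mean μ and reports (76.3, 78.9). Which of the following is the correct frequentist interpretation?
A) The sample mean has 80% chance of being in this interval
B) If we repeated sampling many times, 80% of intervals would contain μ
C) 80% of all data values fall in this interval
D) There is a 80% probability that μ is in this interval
B

A) Wrong — x̄ is observed and sits in the interval by construction.
B) Correct — this is the frequentist long-run coverage interpretation.
C) Wrong — a CI is about the parameter μ, not individual data values.
D) Wrong — μ is fixed; the randomness lives in the interval, not in μ.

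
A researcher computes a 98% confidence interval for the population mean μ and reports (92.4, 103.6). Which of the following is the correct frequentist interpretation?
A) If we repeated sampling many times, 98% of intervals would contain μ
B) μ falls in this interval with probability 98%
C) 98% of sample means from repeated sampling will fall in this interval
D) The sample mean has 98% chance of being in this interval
A

A) Correct — this is the frequentist long-run coverage interpretation.
B) Wrong — μ is fixed; the randomness lives in the interval, not in μ.
C) Wrong — coverage applies to intervals containing μ, not to future x̄ values.
D) Wrong — x̄ is observed and sits in the interval by construction.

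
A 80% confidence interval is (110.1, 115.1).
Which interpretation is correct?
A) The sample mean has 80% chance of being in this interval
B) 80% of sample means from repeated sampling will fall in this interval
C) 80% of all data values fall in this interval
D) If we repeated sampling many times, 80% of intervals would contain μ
D

A) Wrong — x̄ is observed and sits in the interval by construction.
B) Wrong — coverage applies to intervals containing μ, not to future x̄ values.
C) Wrong — a CI is about the parameter μ, not individual data values.
D) Correct — this is the frequentist long-run coverage interpretation.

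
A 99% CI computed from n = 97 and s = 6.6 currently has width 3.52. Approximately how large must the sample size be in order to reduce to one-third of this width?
n ≈ 873

CI width ∝ 1/√n
To reduce width by factor 3, need √n to grow by 3 → need 3² = 9 times as many samples.

Current: n = 97, width = 3.52
New: n = 873, width ≈ 1.15

Width reduced by factor of 3.52/1.15 = 3.06.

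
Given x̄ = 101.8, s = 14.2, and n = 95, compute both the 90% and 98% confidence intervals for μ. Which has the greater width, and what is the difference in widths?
98% CI is wider by 2.06

df = 94
90% CI: t* = 1.661, (99.38, 104.22), width = 2 · t* · s/√n = 4.84
98% CI: t* = 2.367, (98.35, 105.25), width = 2 · t* · s/√n = 6.90

The 98% CI is wider by 6.90 - 4.84 = 2.06.
Higher confidence requires a wider interval.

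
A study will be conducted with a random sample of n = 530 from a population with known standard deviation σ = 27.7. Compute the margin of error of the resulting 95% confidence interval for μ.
Margin of error = 2.36

Margin of error = z* · σ/√n
= 1.960 · 27.7/√530
= 1.960 · 27.7/23.0217
= 2.36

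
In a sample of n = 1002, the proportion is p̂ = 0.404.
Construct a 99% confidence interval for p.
(0.364, 0.444)

Proportion CI:
SE = √(p̂(1-p̂)/n) = √(0.404 · 0.596 / 1002) = 0.01550

z* = 2.576
Margin = z* · SE = 2.576 · 0.01550 = 0.0399

CI: 0.404 ± 0.0399 = (0.364, 0.444)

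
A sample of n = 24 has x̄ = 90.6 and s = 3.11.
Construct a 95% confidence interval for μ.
(89.29, 91.91)

t-interval (σ unknown):
df = n - 1 = 23
t* = 2.069 for 95% confidence

Margin of error = t* · s/√n = 2.069 · 3.11/√24 = 1.31

CI: (89.29, 91.91)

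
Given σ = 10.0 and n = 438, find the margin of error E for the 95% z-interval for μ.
Margin of error = 0.94

Margin of error = z* · σ/√n
= 1.960 · 10.0/√438
= 1.960 · 10.0/20.9284
= 0.94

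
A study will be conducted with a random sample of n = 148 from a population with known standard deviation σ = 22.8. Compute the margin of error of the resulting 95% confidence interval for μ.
Margin of error = 3.67

Margin of error = z* · σ/√n
= 1.960 · 22.8/√148
= 1.960 · 22.8/12.1655
= 3.67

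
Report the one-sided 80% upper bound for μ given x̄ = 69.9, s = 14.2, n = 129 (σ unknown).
μ ≤ 70.96

Upper bound (one-sided):
t* = 0.844 (one-sided for 80%)
Upper bound = x̄ + t* · s/√n = 69.9 + 0.844 · 14.2/√129 = 70.96

We are 80% confident that μ ≤ 70.96.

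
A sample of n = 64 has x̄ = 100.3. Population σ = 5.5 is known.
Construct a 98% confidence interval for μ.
(98.70, 101.90)

z-interval (σ known):
z* = 2.326 for 98% confidence

Margin of error = z* · σ/√n = 2.326 · 5.5/√64 = 1.60

CI: (100.3 - 1.60, 100.3 + 1.60) = (98.70, 101.90)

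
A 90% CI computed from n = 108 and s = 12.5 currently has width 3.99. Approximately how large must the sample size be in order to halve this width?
n ≈ 432

CI width ∝ 1/√n
To reduce width by factor 2, need √n to grow by 2 → need 2² = 4 times as many samples.

Current: n = 108, width = 3.99
New: n = 432, width ≈ 1.98

Width reduced by factor of 3.99/1.98 = 2.02.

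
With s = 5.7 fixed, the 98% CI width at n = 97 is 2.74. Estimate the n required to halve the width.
n ≈ 388

CI width ∝ 1/√n
To reduce width by factor 2, need √n to grow by 2 → need 2² = 4 times as many samples.

Current: n = 97, width = 2.74
New: n = 388, width ≈ 1.35

Width reduced by factor of 2.74/1.35 = 2.03.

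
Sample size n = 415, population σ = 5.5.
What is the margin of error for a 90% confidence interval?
Margin of error = 0.44

Margin of error = z* · σ/√n
= 1.645 · 5.5/√415
= 1.645 · 5.5/20.3715
= 0.44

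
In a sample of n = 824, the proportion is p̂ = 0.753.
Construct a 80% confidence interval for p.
(0.734, 0.772)

Proportion CI:
SE = √(p̂(1-p̂)/n) = √(0.753 · 0.247 / 824) = 0.01502

z* = 1.282
Margin = z* · SE = 1.282 · 0.01502 = 0.0193

CI: 0.753 ± 0.0193 = (0.734, 0.772)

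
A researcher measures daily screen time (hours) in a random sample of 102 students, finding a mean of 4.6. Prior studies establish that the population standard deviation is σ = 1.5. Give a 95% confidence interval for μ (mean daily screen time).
(4.31, 4.89)

z-interval (σ known):
z* = 1.960 for 95% confidence

Margin of error = z* · σ/√n = 1.960 · 1.5/√102 = 0.29

CI: (4.6 - 0.29, 4.6 + 0.29) = (4.31, 4.89)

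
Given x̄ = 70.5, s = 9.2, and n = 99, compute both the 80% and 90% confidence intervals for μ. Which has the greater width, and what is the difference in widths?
90% CI is wider by 0.68

df = 98
80% CI: t* = 1.290, (69.31, 71.69), width = 2 · t* · s/√n = 2.39
90% CI: t* = 1.661, (68.96, 72.04), width = 2 · t* · s/√n = 3.07

The 90% CI is wider by 3.07 - 2.39 = 0.68.
Higher confidence requires a wider interval.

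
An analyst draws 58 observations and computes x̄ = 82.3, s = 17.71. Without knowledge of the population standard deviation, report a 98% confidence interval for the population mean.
(76.73, 87.87)

t-interval (σ unknown):
df = n - 1 = 57
t* = 2.394 for 98% confidence

Margin of error = t* · s/√n = 2.394 · 17.71/√58 = 5.57

CI: (76.73, 87.87)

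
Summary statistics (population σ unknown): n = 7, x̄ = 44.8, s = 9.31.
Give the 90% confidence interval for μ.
(37.96, 51.64)

t-interval (σ unknown):
df = n - 1 = 6
t* = 1.943 for 90% confidence

Margin of error = t* · s/√n = 1.943 · 9.31/√7 = 6.84

CI: (37.96, 51.64)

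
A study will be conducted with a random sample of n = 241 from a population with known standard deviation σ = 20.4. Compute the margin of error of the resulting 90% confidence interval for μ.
Margin of error = 2.16

Margin of error = z* · σ/√n
= 1.645 · 20.4/√241
= 1.645 · 20.4/15.5242
= 2.16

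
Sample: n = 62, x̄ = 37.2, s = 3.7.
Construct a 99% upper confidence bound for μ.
μ ≤ 38.32

Upper bound (one-sided):
t* = 2.389 (one-sided for 99%)
Upper bound = x̄ + t* · s/√n = 37.2 + 2.389 · 3.7/√62 = 38.32

We are 99% confident that μ ≤ 38.32.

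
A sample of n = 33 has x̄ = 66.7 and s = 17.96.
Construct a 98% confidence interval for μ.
(59.04, 74.36)

t-interval (σ unknown):
df = n - 1 = 32
t* = 2.449 for 98% confidence

Margin of error = t* · s/√n = 2.449 · 17.96/√33 = 7.66

CI: (59.04, 74.36)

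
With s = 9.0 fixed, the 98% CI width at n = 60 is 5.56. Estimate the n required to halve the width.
n ≈ 240

CI width ∝ 1/√n
To reduce width by factor 2, need √n to grow by 2 → need 2² = 4 times as many samples.

Current: n = 60, width = 5.56
New: n = 240, width ≈ 2.72

Width reduced by factor of 5.56/2.72 = 2.04.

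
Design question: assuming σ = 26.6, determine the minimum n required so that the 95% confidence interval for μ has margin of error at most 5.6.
n ≥ 87

For margin E ≤ 5.6:
n ≥ (z* · σ / E)²
n ≥ (1.960 · 26.6 / 5.6)²
n ≥ 86.68

Minimum n = 87 (rounding up)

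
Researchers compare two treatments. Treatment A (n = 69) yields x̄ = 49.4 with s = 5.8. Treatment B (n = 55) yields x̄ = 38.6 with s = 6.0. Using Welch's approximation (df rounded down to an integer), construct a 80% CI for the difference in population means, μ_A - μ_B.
(9.42, 12.18)

Difference: x̄₁ - x̄₂ = 10.80
SE = √(s₁²/n₁ + s₂²/n₂) = √(5.8²/69 + 6.0²/55) = 1.0687
df = 114.12 → 114 (Welch–Satterthwaite, rounded down)
t* = 1.289

CI: 10.80 ± 1.289 · 1.0687 = 10.80 ± 1.38 = (9.42, 12.18)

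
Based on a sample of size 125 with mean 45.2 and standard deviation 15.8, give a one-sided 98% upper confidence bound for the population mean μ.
μ ≤ 48.13

Upper bound (one-sided):
t* = 2.076 (one-sided for 98%)
Upper bound = x̄ + t* · s/√n = 45.2 + 2.076 · 15.8/√125 = 48.13

We are 98% confident that μ ≤ 48.13.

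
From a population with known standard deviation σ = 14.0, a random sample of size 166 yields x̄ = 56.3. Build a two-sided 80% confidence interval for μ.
(54.91, 57.69)

z-interval (σ known):
z* = 1.282 for 80% confidence

Margin of error = z* · σ/√n = 1.282 · 14.0/√166 = 1.39

CI: (56.3 - 1.39, 56.3 + 1.39) = (54.91, 57.69)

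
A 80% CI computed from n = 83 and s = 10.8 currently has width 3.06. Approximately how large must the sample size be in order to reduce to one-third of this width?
n ≈ 747

CI width ∝ 1/√n
To reduce width by factor 3, need √n to grow by 3 → need 3² = 9 times as many samples.

Current: n = 83, width = 3.06
New: n = 747, width ≈ 1.01

Width reduced by factor of 3.06/1.01 = 3.03.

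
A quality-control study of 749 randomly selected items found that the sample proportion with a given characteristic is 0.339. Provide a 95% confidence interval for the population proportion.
(0.305, 0.373)

Proportion CI:
SE = √(p̂(1-p̂)/n) = √(0.339 · 0.661 / 749) = 0.01730

z* = 1.960
Margin = z* · SE = 1.960 · 0.01730 = 0.0339

CI: 0.339 ± 0.0339 = (0.305, 0.373)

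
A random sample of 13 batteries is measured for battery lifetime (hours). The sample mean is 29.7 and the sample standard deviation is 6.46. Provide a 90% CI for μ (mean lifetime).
(26.51, 32.89)

t-interval (σ unknown):
df = n - 1 = 12
t* = 1.782 for 90% confidence

Margin of error = t* · s/√n = 1.782 · 6.46/√13 = 3.19

CI: (26.51, 32.89)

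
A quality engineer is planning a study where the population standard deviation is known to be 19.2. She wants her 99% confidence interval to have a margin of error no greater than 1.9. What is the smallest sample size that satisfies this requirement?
n ≥ 678

For margin E ≤ 1.9:
n ≥ (z* · σ / E)²
n ≥ (2.576 · 19.2 / 1.9)²
n ≥ 677.62

Minimum n = 678 (rounding up)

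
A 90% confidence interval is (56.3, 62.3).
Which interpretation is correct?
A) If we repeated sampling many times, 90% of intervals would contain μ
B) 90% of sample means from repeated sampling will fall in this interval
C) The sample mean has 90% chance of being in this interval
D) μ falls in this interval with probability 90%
A

A) Correct — this is the frequentist long-run coverage interpretation.
B) Wrong — coverage applies to intervals containing μ, not to future x̄ values.
C) Wrong — x̄ is observed and sits in the interval by construction.
D) Wrong — μ is fixed; the randomness lives in the interval, not in μ.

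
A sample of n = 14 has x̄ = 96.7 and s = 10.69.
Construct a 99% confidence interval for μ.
(88.09, 105.31)

t-interval (σ unknown):
df = n - 1 = 13
t* = 3.012 for 99% confidence

Margin of error = t* · s/√n = 3.012 · 10.69/√14 = 8.61

CI: (88.09, 105.31)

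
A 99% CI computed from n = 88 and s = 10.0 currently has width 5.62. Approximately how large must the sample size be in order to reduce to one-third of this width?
n ≈ 792

CI width ∝ 1/√n
To reduce width by factor 3, need √n to grow by 3 → need 3² = 9 times as many samples.

Current: n = 88, width = 5.62
New: n = 792, width ≈ 1.83

Width reduced by factor of 5.62/1.83 = 3.07.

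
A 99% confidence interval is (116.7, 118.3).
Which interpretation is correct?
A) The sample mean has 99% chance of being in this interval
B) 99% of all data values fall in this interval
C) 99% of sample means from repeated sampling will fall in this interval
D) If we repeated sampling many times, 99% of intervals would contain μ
D

A) Wrong — x̄ is observed and sits in the interval by construction.
B) Wrong — a CI is about the parameter μ, not individual data values.
C) Wrong — coverage applies to intervals containing μ, not to future x̄ values.
D) Correct — this is the frequentist long-run coverage interpretation.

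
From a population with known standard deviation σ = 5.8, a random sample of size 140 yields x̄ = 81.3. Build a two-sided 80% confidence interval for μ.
(80.67, 81.93)

z-interval (σ known):
z* = 1.282 for 80% confidence

Margin of error = z* · σ/√n = 1.282 · 5.8/√140 = 0.63

CI: (81.3 - 0.63, 81.3 + 0.63) = (80.67, 81.93)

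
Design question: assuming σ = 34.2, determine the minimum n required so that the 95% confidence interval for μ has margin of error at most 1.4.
n ≥ 2293

For margin E ≤ 1.4:
n ≥ (z* · σ / E)²
n ≥ (1.960 · 34.2 / 1.4)²
n ≥ 2292.49

Minimum n = 2293 (rounding up)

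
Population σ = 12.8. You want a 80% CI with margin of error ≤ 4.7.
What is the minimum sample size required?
n ≥ 13

For margin E ≤ 4.7:
n ≥ (z* · σ / E)²
n ≥ (1.282 · 12.8 / 4.7)²
n ≥ 12.19

Minimum n = 13 (rounding up)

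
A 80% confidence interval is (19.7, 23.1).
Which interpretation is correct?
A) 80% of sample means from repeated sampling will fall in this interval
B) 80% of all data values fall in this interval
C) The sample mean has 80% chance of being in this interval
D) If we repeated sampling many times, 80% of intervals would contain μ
D

A) Wrong — coverage applies to intervals containing μ, not to future x̄ values.
B) Wrong — a CI is about the parameter μ, not individual data values.
C) Wrong — x̄ is observed and sits in the interval by construction.
D) Correct — this is the frequentist long-run coverage interpretation.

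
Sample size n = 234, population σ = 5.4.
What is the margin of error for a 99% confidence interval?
Margin of error = 0.91

Margin of error = z* · σ/√n
= 2.576 · 5.4/√234
= 2.576 · 5.4/15.2971
= 0.91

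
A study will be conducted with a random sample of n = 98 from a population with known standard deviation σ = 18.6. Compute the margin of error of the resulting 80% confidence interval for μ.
Margin of error = 2.41

Margin of error = z* · σ/√n
= 1.282 · 18.6/√98
= 1.282 · 18.6/9.8995
= 2.41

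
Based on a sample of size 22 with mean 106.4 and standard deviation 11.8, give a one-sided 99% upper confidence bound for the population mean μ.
μ ≤ 112.73

Upper bound (one-sided):
t* = 2.518 (one-sided for 99%)
Upper bound = x̄ + t* · s/√n = 106.4 + 2.518 · 11.8/√22 = 112.73

We are 99% confident that μ ≤ 112.73.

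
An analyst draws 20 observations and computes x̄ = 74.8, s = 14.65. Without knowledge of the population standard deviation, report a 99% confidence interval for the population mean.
(65.43, 84.17)

t-interval (σ unknown):
df = n - 1 = 19
t* = 2.861 for 99% confidence

Margin of error = t* · s/√n = 2.861 · 14.65/√20 = 9.37

CI: (65.43, 84.17)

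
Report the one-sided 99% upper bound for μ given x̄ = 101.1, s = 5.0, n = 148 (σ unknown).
μ ≤ 102.07

Upper bound (one-sided):
t* = 2.352 (one-sided for 99%)
Upper bound = x̄ + t* · s/√n = 101.1 + 2.352 · 5.0/√148 = 102.07

We are 99% confident that μ ≤ 102.07.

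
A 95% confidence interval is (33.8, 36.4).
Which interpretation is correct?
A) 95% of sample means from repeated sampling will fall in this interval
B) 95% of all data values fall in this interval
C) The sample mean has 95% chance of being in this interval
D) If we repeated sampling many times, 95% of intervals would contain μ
D

A) Wrong — coverage applies to intervals containing μ, not to future x̄ values.
B) Wrong — a CI is about the parameter μ, not individual data values.
C) Wrong — x̄ is observed and sits in the interval by construction.
D) Correct — this is the frequentist long-run coverage interpretation.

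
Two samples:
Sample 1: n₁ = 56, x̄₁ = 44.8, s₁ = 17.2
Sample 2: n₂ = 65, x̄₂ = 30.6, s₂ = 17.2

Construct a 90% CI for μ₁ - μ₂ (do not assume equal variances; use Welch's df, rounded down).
(9.00, 19.40)

Difference: x̄₁ - x̄₂ = 14.20
SE = √(s₁²/n₁ + s₂²/n₂) = √(17.2²/56 + 17.2²/65) = 3.1360
df = 116.37 → 116 (Welch–Satterthwaite, rounded down)
t* = 1.658

CI: 14.20 ± 1.658 · 3.1360 = 14.20 ± 5.20 = (9.00, 19.40)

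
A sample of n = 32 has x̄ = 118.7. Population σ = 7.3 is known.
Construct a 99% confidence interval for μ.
(115.38, 122.02)

z-interval (σ known):
z* = 2.576 for 99% confidence

Margin of error = z* · σ/√n = 2.576 · 7.3/√32 = 3.32

CI: (118.7 - 3.32, 118.7 + 3.32) = (115.38, 122.02)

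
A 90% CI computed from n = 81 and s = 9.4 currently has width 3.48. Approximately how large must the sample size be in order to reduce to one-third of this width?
n ≈ 729

CI width ∝ 1/√n
To reduce width by factor 3, need √n to grow by 3 → need 3² = 9 times as many samples.

Current: n = 81, width = 3.48
New: n = 729, width ≈ 1.15

Width reduced by factor of 3.48/1.15 = 3.03.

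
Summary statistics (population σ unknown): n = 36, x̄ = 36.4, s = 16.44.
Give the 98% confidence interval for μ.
(29.72, 43.08)

t-interval (σ unknown):
df = n - 1 = 35
t* = 2.438 for 98% confidence

Margin of error = t* · s/√n = 2.438 · 16.44/√36 = 6.68

CI: (29.72, 43.08)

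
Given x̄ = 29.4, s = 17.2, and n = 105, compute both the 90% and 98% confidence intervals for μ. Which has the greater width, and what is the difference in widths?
98% CI is wider by 2.36

df = 104
90% CI: t* = 1.660, (26.61, 32.19), width = 2 · t* · s/√n = 5.57
98% CI: t* = 2.363, (25.43, 33.37), width = 2 · t* · s/√n = 7.93

The 98% CI is wider by 7.93 - 5.57 = 2.36.
Higher confidence requires a wider interval.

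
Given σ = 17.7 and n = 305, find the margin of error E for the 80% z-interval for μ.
Margin of error = 1.30

Margin of error = z* · σ/√n
= 1.282 · 17.7/√305
= 1.282 · 17.7/17.4642
= 1.30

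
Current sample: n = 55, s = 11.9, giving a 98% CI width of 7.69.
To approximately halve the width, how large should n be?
n ≈ 220

CI width ∝ 1/√n
To reduce width by factor 2, need √n to grow by 2 → need 2² = 4 times as many samples.

Current: n = 55, width = 7.69
New: n = 220, width ≈ 3.76

Width reduced by factor of 7.69/3.76 = 2.05.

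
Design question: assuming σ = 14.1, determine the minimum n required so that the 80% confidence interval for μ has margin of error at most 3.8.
n ≥ 23

For margin E ≤ 3.8:
n ≥ (z* · σ / E)²
n ≥ (1.282 · 14.1 / 3.8)²
n ≥ 22.63

Minimum n = 23 (rounding up)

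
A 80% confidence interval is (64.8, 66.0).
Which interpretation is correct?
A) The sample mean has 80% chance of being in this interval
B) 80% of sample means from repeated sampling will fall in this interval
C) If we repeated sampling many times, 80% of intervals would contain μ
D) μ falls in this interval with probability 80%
C

A) Wrong — x̄ is observed and sits in the interval by construction.
B) Wrong — coverage applies to intervals containing μ, not to future x̄ values.
C) Correct — this is the frequentist long-run coverage interpretation.
D) Wrong — μ is fixed; the randomness lives in the interval, not in μ.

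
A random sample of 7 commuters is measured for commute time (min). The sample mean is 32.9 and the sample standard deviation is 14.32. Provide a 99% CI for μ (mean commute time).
(12.84, 52.96)

t-interval (σ unknown):
df = n - 1 = 6
t* = 3.707 for 99% confidence

Margin of error = t* · s/√n = 3.707 · 14.32/√7 = 20.06

CI: (12.84, 52.96)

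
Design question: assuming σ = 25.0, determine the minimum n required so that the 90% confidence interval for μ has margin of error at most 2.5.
n ≥ 271

For margin E ≤ 2.5:
n ≥ (z* · σ / E)²
n ≥ (1.645 · 25.0 / 2.5)²
n ≥ 270.60

Minimum n = 271 (rounding up)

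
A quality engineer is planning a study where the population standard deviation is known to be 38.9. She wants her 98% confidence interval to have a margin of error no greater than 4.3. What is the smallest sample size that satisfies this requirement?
n ≥ 443

For margin E ≤ 4.3:
n ≥ (z* · σ / E)²
n ≥ (2.326 · 38.9 / 4.3)²
n ≥ 442.77

Minimum n = 443 (rounding up)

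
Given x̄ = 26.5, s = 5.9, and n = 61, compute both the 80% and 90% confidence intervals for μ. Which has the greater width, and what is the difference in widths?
90% CI is wider by 0.56

df = 60
80% CI: t* = 1.296, (25.52, 27.48), width = 2 · t* · s/√n = 1.96
90% CI: t* = 1.671, (25.24, 27.76), width = 2 · t* · s/√n = 2.52

The 90% CI is wider by 2.52 - 1.96 = 0.56.
Higher confidence requires a wider interval.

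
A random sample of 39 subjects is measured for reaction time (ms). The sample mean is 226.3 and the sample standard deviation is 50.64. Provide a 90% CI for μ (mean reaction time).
(212.63, 239.97)

t-interval (σ unknown):
df = n - 1 = 38
t* = 1.686 for 90% confidence

Margin of error = t* · s/√n = 1.686 · 50.64/√39 = 13.67

CI: (212.63, 239.97)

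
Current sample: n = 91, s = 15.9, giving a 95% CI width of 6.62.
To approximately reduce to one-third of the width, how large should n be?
n ≈ 819

CI width ∝ 1/√n
To reduce width by factor 3, need √n to grow by 3 → need 3² = 9 times as many samples.

Current: n = 91, width = 6.62
New: n = 819, width ≈ 2.18

Width reduced by factor of 6.62/2.18 = 3.04.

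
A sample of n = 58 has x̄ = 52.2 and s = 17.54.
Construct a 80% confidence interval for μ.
(49.21, 55.19)

t-interval (σ unknown):
df = n - 1 = 57
t* = 1.297 for 80% confidence

Margin of error = t* · s/√n = 1.297 · 17.54/√58 = 2.99

CI: (49.21, 55.19)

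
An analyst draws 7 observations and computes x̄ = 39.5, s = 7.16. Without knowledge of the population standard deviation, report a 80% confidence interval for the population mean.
(35.60, 43.40)

t-interval (σ unknown):
df = n - 1 = 6
t* = 1.440 for 80% confidence

Margin of error = t* · s/√n = 1.440 · 7.16/√7 = 3.90

CI: (35.60, 43.40)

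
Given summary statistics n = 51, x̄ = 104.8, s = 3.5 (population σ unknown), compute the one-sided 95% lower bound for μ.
μ ≥ 103.98

Lower bound (one-sided):
t* = 1.676 (one-sided for 95%)
Lower bound = x̄ - t* · s/√n = 104.8 - 1.676 · 3.5/√51 = 103.98

We are 95% confident that μ ≥ 103.98.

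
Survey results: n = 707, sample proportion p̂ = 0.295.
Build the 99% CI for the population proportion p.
(0.251, 0.339)

Proportion CI:
SE = √(p̂(1-p̂)/n) = √(0.295 · 0.705 / 707) = 0.01715

z* = 2.576
Margin = z* · SE = 2.576 · 0.01715 = 0.0442

CI: 0.295 ± 0.0442 = (0.251, 0.339)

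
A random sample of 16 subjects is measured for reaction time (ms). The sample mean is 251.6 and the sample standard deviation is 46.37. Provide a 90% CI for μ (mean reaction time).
(231.28, 271.92)

t-interval (σ unknown):
df = n - 1 = 15
t* = 1.753 for 90% confidence

Margin of error = t* · s/√n = 1.753 · 46.37/√16 = 20.32

CI: (231.28, 271.92)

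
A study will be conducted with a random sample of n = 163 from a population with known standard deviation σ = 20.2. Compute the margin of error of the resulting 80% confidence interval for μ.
Margin of error = 2.03

Margin of error = z* · σ/√n
= 1.282 · 20.2/√163
= 1.282 · 20.2/12.7671
= 2.03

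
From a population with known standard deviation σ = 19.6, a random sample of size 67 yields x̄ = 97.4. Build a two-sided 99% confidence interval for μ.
(91.23, 103.57)

z-interval (σ known):
z* = 2.576 for 99% confidence

Margin of error = z* · σ/√n = 2.576 · 19.6/√67 = 6.17

CI: (97.4 - 6.17, 97.4 + 6.17) = (91.23, 103.57)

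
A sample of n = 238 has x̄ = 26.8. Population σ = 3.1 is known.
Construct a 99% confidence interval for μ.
(26.28, 27.32)

z-interval (σ known):
z* = 2.576 for 99% confidence

Margin of error = z* · σ/√n = 2.576 · 3.1/√238 = 0.52

CI: (26.8 - 0.52, 26.8 + 0.52) = (26.28, 27.32)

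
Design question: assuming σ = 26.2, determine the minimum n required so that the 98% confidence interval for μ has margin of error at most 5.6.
n ≥ 119

For margin E ≤ 5.6:
n ≥ (z* · σ / E)²
n ≥ (2.326 · 26.2 / 5.6)²
n ≥ 118.43

Minimum n = 119 (rounding up)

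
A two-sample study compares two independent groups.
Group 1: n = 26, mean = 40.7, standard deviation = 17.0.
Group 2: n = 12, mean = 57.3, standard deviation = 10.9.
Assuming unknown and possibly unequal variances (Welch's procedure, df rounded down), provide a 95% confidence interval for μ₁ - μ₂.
(-25.95, -7.25)

Difference: x̄₁ - x̄₂ = -16.60
SE = √(s₁²/n₁ + s₂²/n₂) = √(17.0²/26 + 10.9²/12) = 4.5843
df = 31.88 → 31 (Welch–Satterthwaite, rounded down)
t* = 2.040

CI: -16.60 ± 2.040 · 4.5843 = -16.60 ± 9.35 = (-25.95, -7.25)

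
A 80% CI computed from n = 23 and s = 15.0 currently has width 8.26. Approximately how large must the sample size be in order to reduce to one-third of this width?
n ≈ 207

CI width ∝ 1/√n
To reduce width by factor 3, need √n to grow by 3 → need 3² = 9 times as many samples.

Current: n = 23, width = 8.26
New: n = 207, width ≈ 2.68

Width reduced by factor of 8.26/2.68 = 3.08.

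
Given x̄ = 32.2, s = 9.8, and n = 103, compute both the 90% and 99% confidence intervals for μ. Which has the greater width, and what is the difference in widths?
99% CI is wider by 1.86

df = 102
90% CI: t* = 1.660, (30.60, 33.80), width = 2 · t* · s/√n = 3.21
99% CI: t* = 2.625, (29.67, 34.73), width = 2 · t* · s/√n = 5.07

The 99% CI is wider by 5.07 - 3.21 = 1.86.
Higher confidence requires a wider interval.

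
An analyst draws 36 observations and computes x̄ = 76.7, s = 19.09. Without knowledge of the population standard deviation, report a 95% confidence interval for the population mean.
(70.24, 83.16)

t-interval (σ unknown):
df = n - 1 = 35
t* = 2.030 for 95% confidence

Margin of error = t* · s/√n = 2.030 · 19.09/√36 = 6.46

CI: (70.24, 83.16)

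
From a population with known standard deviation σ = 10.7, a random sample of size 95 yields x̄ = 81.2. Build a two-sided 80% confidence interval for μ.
(79.79, 82.61)

z-interval (σ known):
z* = 1.282 for 80% confidence

Margin of error = z* · σ/√n = 1.282 · 10.7/√95 = 1.41

CI: (81.2 - 1.41, 81.2 + 1.41) = (79.79, 82.61)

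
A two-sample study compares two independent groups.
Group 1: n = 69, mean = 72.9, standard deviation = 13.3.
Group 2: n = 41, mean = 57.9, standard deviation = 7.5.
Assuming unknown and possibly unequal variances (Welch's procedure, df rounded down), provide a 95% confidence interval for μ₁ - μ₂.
(11.07, 18.93)

Difference: x̄₁ - x̄₂ = 15.00
SE = √(s₁²/n₁ + s₂²/n₂) = √(13.3²/69 + 7.5²/41) = 1.9838
df = 107.78 → 107 (Welch–Satterthwaite, rounded down)
t* = 1.982

CI: 15.00 ± 1.982 · 1.9838 = 15.00 ± 3.93 = (11.07, 18.93)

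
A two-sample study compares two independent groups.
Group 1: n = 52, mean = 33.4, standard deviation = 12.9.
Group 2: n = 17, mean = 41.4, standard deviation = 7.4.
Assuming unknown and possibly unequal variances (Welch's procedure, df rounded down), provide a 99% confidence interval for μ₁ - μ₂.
(-14.80, -1.20)

Difference: x̄₁ - x̄₂ = -8.00
SE = √(s₁²/n₁ + s₂²/n₂) = √(12.9²/52 + 7.4²/17) = 2.5340
df = 48.55 → 48 (Welch–Satterthwaite, rounded down)
t* = 2.682

CI: -8.00 ± 2.682 · 2.5340 = -8.00 ± 6.80 = (-14.80, -1.20)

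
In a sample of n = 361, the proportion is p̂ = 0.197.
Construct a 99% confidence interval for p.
(0.143, 0.251)

Proportion CI:
SE = √(p̂(1-p̂)/n) = √(0.197 · 0.803 / 361) = 0.02093

z* = 2.576
Margin = z* · SE = 2.576 · 0.02093 = 0.0539

CI: 0.197 ± 0.0539 = (0.143, 0.251)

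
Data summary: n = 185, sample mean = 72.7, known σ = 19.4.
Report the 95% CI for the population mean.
(69.90, 75.50)

z-interval (σ known):
z* = 1.960 for 95% confidence

Margin of error = z* · σ/√n = 1.960 · 19.4/√185 = 2.80

CI: (72.7 - 2.80, 72.7 + 2.80) = (69.90, 75.50)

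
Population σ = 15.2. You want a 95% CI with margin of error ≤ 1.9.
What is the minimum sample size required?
n ≥ 246

For margin E ≤ 1.9:
n ≥ (z* · σ / E)²
n ≥ (1.960 · 15.2 / 1.9)²
n ≥ 245.86

Minimum n = 246 (rounding up)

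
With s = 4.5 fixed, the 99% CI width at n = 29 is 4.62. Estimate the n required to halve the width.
n ≈ 116

CI width ∝ 1/√n
To reduce width by factor 2, need √n to grow by 2 → need 2² = 4 times as many samples.

Current: n = 29, width = 4.62
New: n = 116, width ≈ 2.19

Width reduced by factor of 4.62/2.19 = 2.11.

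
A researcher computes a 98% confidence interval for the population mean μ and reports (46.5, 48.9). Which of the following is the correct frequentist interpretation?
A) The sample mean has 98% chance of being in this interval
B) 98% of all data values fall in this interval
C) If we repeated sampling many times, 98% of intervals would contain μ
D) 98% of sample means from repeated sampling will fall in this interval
C

A) Wrong — x̄ is observed and sits in the interval by construction.
B) Wrong — a CI is about the parameter μ, not individual data values.
C) Correct — this is the frequentist long-run coverage interpretation.
D) Wrong — coverage applies to intervals containing μ, not to future x̄ values.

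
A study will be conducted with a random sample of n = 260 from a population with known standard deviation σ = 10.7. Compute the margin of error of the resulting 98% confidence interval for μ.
Margin of error = 1.54

Margin of error = z* · σ/√n
= 2.326 · 10.7/√260
= 2.326 · 10.7/16.1245
= 1.54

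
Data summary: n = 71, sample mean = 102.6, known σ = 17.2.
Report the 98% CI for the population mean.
(97.85, 107.35)

z-interval (σ known):
z* = 2.326 for 98% confidence

Margin of error = z* · σ/√n = 2.326 · 17.2/√71 = 4.75

CI: (102.6 - 4.75, 102.6 + 4.75) = (97.85, 107.35)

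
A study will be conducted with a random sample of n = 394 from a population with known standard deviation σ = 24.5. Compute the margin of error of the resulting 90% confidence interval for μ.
Margin of error = 2.03

Margin of error = z* · σ/√n
= 1.645 · 24.5/√394
= 1.645 · 24.5/19.8494
= 2.03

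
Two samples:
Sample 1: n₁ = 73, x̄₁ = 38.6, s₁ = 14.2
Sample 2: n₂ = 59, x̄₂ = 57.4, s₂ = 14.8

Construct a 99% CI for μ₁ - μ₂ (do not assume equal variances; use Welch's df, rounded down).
(-25.46, -12.14)

Difference: x̄₁ - x̄₂ = -18.80
SE = √(s₁²/n₁ + s₂²/n₂) = √(14.2²/73 + 14.8²/59) = 2.5445
df = 122.01 → 122 (Welch–Satterthwaite, rounded down)
t* = 2.617

CI: -18.80 ± 2.617 · 2.5445 = -18.80 ± 6.66 = (-25.46, -12.14)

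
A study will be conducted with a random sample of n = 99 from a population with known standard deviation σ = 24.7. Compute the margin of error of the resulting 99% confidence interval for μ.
Margin of error = 6.39

Margin of error = z* · σ/√n
= 2.576 · 24.7/√99
= 2.576 · 24.7/9.9499
= 6.39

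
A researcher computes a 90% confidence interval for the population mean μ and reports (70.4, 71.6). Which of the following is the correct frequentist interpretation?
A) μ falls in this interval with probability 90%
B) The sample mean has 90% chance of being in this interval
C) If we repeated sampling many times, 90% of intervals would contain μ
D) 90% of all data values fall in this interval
C

A) Wrong — μ is fixed; the randomness lives in the interval, not in μ.
B) Wrong — x̄ is observed and sits in the interval by construction.
C) Correct — this is the frequentist long-run coverage interpretation.
D) Wrong — a CI is about the parameter μ, not individual data values.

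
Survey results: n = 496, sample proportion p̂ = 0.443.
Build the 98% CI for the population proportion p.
(0.391, 0.495)

Proportion CI:
SE = √(p̂(1-p̂)/n) = √(0.443 · 0.557 / 496) = 0.02230

z* = 2.326
Margin = z* · SE = 2.326 · 0.02230 = 0.0519

CI: 0.443 ± 0.0519 = (0.391, 0.495)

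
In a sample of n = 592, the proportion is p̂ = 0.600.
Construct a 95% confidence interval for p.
(0.561, 0.639)

Proportion CI:
SE = √(p̂(1-p̂)/n) = √(0.600 · 0.400 / 592) = 0.02013

z* = 1.960
Margin = z* · SE = 1.960 · 0.02013 = 0.0395

CI: 0.600 ± 0.0395 = (0.561, 0.639)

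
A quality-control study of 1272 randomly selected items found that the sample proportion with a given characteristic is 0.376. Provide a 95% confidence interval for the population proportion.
(0.349, 0.403)

Proportion CI:
SE = √(p̂(1-p̂)/n) = √(0.376 · 0.624 / 1272) = 0.01358

z* = 1.960
Margin = z* · SE = 1.960 · 0.01358 = 0.0266

CI: 0.376 ± 0.0266 = (0.349, 0.403)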